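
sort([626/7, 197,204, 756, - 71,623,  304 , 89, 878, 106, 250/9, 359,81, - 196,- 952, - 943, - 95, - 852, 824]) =[ - 952,  -  943,  -  852, - 196, - 95, - 71, 250/9, 81, 89,626/7, 106, 197,204, 304, 359,623,756, 824, 878]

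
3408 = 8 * 426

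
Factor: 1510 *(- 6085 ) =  - 2^1 * 5^2  *  151^1*1217^1 = -9188350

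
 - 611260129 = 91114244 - 702374373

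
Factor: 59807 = 11^1* 5437^1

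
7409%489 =74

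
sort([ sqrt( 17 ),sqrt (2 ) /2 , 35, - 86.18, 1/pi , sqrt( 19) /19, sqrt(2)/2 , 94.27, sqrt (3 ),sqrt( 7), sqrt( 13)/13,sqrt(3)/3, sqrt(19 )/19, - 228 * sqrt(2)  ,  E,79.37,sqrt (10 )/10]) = [-228*sqrt (2), - 86.18, sqrt(19 )/19 , sqrt( 19)/19, sqrt( 13)/13 , sqrt(10 ) /10,1/pi,  sqrt( 3 )/3, sqrt(2) /2, sqrt( 2 ) /2,sqrt(3) , sqrt( 7) , E , sqrt(17), 35, 79.37 , 94.27] 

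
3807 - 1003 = 2804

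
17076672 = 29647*576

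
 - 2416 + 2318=-98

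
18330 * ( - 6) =-109980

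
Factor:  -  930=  - 2^1 * 3^1*5^1 *31^1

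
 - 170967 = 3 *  ( - 56989) 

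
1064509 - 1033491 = 31018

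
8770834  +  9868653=18639487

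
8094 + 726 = 8820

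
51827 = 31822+20005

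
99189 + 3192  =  102381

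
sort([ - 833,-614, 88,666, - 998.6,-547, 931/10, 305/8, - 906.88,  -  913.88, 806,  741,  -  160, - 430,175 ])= [ - 998.6,- 913.88, - 906.88, - 833,-614 ,  -  547, - 430, - 160, 305/8, 88, 931/10, 175,666 , 741, 806]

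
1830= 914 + 916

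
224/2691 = 224/2691 = 0.08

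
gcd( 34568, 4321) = 4321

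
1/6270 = 1/6270 = 0.00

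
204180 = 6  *34030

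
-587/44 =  - 14 + 29/44 = -  13.34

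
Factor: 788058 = 2^1*3^2*43781^1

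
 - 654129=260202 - 914331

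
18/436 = 9/218 = 0.04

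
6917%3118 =681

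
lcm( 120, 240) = 240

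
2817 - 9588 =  - 6771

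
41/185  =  41/185 = 0.22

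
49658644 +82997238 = 132655882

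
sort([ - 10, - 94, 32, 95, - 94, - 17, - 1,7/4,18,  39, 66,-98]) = [ -98, - 94, -94 , - 17,-10, - 1, 7/4, 18, 32 , 39  ,  66,95]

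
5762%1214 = 906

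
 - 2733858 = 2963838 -5697696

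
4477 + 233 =4710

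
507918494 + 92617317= 600535811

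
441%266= 175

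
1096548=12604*87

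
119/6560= 119/6560=0.02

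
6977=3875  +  3102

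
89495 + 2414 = 91909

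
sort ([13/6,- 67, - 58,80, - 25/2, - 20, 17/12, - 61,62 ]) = [ - 67, - 61,  -  58, - 20, - 25/2,17/12,13/6, 62 , 80 ] 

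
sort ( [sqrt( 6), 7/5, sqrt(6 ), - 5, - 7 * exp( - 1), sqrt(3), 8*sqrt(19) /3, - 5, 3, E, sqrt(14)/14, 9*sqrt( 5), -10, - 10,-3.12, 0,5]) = [ - 10, - 10,  -  5,-5, - 3.12,- 7 * exp( - 1),0, sqrt( 14)/14,7/5,sqrt( 3), sqrt (6 ), sqrt( 6 ),  E,3, 5,8*sqrt (19) /3, 9 * sqrt( 5)] 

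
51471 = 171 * 301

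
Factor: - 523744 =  - 2^5*13^1*1259^1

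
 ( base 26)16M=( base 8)1526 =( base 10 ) 854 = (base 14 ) 450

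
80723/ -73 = - 1106 + 15/73 = - 1105.79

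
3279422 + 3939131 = 7218553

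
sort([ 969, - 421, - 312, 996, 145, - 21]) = [ - 421, - 312, - 21, 145,969, 996 ]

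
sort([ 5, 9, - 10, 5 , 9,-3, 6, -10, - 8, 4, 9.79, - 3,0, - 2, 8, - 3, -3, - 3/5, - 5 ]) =[-10,  -  10, - 8, - 5,-3,-3,  -  3,-3,-2,- 3/5 , 0  ,  4, 5, 5, 6, 8 , 9, 9, 9.79 ]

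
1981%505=466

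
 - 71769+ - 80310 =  - 152079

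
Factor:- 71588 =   -  2^2*11^1*1627^1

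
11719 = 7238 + 4481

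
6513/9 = 2171/3 = 723.67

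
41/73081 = 41/73081 = 0.00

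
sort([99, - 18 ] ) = [ -18,99 ] 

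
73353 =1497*49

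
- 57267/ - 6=19089/2 = 9544.50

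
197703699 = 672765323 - 475061624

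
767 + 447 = 1214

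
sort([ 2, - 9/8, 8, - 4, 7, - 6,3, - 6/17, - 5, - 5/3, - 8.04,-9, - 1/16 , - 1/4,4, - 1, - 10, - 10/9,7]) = [ - 10, - 9, - 8.04, - 6, - 5, - 4,-5/3, - 9/8, - 10/9, - 1, - 6/17,- 1/4, - 1/16,2, 3 , 4,7,7, 8]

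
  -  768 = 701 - 1469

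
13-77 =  - 64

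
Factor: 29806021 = 7^1 * 199^1*21397^1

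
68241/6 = 11373+1/2=11373.50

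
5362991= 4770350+592641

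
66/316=33/158  =  0.21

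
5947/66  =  5947/66 = 90.11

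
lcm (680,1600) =27200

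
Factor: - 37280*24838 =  - 2^6 * 5^1*11^1*233^1*1129^1=- 925960640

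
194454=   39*4986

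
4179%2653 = 1526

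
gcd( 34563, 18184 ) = 1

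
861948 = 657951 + 203997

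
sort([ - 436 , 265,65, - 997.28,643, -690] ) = [ - 997.28 , - 690,  -  436, 65, 265,643] 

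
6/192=1/32 = 0.03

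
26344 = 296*89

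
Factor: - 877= - 877^1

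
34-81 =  - 47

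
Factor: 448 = 2^6*7^1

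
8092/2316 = 3+286/579 = 3.49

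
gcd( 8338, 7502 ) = 22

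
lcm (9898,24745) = 49490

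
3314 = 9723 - 6409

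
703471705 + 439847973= 1143319678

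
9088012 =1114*8158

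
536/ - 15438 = - 1 + 7451/7719 = -  0.03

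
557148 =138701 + 418447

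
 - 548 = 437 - 985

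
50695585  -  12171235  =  38524350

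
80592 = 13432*6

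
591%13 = 6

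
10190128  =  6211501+3978627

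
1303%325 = 3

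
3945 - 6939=  -  2994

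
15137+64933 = 80070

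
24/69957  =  8/23319 = 0.00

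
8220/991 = 8220/991=8.29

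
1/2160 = 1/2160 = 0.00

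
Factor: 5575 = 5^2 * 223^1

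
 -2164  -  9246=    - 11410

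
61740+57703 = 119443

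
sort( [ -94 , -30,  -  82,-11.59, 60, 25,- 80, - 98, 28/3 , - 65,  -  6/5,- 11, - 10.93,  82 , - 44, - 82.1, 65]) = [ - 98, - 94, -82.1, -82,-80, - 65, - 44, -30 , - 11.59 ,-11, -10.93,  -  6/5,28/3, 25,60, 65, 82] 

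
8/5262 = 4/2631 = 0.00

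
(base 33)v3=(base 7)2664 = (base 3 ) 1102000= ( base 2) 10000000010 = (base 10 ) 1026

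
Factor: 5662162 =2^1*11^1*257371^1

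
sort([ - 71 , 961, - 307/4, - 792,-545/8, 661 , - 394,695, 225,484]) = [ -792, - 394, - 307/4, - 71, - 545/8, 225, 484,661,695  ,  961]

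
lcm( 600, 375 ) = 3000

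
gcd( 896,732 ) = 4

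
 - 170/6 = -29 + 2/3 = - 28.33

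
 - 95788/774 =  -47894/387= - 123.76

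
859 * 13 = 11167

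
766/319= 2+ 128/319= 2.40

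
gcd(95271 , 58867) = 1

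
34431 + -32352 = 2079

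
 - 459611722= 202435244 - 662046966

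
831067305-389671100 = 441396205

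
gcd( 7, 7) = 7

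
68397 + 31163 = 99560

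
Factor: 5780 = 2^2 *5^1 * 17^2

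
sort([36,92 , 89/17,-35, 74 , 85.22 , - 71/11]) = [ - 35 ,-71/11, 89/17 , 36,74, 85.22,92] 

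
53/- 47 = -2 + 41/47 = -1.13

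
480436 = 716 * 671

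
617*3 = 1851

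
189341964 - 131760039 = 57581925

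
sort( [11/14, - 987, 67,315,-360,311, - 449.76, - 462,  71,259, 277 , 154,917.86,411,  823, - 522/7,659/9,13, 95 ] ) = [ - 987,  -  462 , - 449.76,  -  360, - 522/7,  11/14,13,67,71,659/9, 95,154,259 , 277,311,315,411, 823,917.86 ] 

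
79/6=13+1/6 = 13.17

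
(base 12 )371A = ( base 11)473A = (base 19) h41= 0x1846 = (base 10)6214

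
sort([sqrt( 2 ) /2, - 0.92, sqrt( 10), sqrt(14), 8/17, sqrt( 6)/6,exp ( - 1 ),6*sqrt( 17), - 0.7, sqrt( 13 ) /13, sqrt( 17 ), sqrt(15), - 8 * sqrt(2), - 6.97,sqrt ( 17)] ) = [ - 8* sqrt(2), - 6.97,  -  0.92, - 0.7,sqrt( 13) /13,exp ( - 1) , sqrt( 6)/6, 8/17,sqrt(2)/2,sqrt( 10),sqrt( 14),sqrt( 15),sqrt(17 ) , sqrt( 17) , 6 * sqrt(17 ) ] 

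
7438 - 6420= 1018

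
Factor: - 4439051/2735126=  - 2^( - 1 ) *19^( - 1)*101^1*167^( - 1)*431^(-1) * 43951^1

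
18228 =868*21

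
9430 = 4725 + 4705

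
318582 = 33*9654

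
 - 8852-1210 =  -  10062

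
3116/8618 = 1558/4309 = 0.36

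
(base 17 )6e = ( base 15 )7b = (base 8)164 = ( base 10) 116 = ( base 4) 1310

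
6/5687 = 6/5687 = 0.00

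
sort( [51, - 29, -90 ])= [-90, - 29,51 ] 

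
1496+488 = 1984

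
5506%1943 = 1620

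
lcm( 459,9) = 459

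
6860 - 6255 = 605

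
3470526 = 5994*579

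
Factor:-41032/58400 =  - 2^( - 2 )*5^( - 2)*23^1*73^( - 1)*223^1 = - 5129/7300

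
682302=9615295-8932993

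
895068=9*99452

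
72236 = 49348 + 22888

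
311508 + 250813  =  562321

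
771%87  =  75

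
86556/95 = 911+ 11/95 = 911.12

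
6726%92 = 10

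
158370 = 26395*6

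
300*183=54900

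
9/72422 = 9/72422 = 0.00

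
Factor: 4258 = 2^1*2129^1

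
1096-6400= -5304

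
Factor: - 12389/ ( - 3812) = 2^(- 2 ) * 13^1 = 13/4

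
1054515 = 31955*33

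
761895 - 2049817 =-1287922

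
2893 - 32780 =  - 29887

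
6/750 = 1/125 = 0.01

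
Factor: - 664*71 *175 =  - 8250200 = - 2^3*5^2*7^1*71^1  *83^1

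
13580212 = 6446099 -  - 7134113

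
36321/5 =36321/5 = 7264.20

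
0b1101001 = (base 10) 105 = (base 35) 30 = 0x69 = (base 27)3o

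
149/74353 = 149/74353 = 0.00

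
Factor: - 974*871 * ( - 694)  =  2^2*13^1*67^1*347^1*487^1 = 588757676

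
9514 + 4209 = 13723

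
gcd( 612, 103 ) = 1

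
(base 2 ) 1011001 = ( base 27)38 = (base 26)3B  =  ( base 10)89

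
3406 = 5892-2486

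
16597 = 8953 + 7644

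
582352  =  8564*68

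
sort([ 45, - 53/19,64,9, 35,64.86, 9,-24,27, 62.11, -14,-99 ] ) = [ - 99, - 24, - 14, - 53/19,  9, 9,  27, 35,45 , 62.11,64 , 64.86]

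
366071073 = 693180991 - 327109918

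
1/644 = 1/644 = 0.00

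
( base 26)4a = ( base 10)114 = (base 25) 4E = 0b1110010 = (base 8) 162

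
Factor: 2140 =2^2*5^1 * 107^1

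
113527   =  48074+65453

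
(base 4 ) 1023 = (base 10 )75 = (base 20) 3F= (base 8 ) 113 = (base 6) 203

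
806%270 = 266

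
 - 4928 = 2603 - 7531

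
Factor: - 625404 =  -2^2*3^1*13^1*19^1 * 211^1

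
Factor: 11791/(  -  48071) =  - 13^1 * 53^(  -  1 ) = - 13/53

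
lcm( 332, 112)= 9296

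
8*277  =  2216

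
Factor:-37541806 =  - 2^1*  31^1 * 107^1*5659^1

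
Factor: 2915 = 5^1*11^1*53^1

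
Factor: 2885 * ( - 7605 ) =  - 21940425 = - 3^2*5^2*13^2*577^1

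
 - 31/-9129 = 31/9129  =  0.00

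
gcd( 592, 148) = 148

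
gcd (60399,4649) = 1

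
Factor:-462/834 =-77/139 = - 7^1*11^1*139^(-1) 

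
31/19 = 31/19 = 1.63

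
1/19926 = 1/19926 = 0.00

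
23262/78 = 298 + 3/13=298.23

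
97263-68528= 28735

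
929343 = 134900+794443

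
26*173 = 4498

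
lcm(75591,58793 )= 529137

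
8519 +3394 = 11913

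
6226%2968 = 290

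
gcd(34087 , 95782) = 1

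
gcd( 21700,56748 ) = 4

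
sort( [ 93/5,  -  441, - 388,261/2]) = [-441,-388,93/5,261/2]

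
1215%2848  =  1215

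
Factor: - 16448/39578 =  - 2^5*7^(  -  1) * 11^(  -  1) = -  32/77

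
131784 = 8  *16473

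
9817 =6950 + 2867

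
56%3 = 2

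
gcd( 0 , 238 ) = 238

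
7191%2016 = 1143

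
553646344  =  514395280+39251064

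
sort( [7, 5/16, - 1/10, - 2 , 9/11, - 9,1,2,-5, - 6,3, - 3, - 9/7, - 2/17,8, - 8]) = [ - 9, - 8, - 6, - 5,  -  3, - 2, - 9/7, - 2/17,- 1/10, 5/16,9/11  ,  1,2,3, 7,  8 ]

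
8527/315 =27 + 22/315=27.07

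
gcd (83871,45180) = 9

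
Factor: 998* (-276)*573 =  - 157831704 = - 2^3*3^2*23^1*191^1*499^1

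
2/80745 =2/80745 = 0.00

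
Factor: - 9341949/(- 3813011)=3^1 * 1009^(  -  1)*3779^( - 1)*3113983^1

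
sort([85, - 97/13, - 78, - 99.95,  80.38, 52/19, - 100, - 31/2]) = [ - 100, - 99.95, - 78 ,-31/2, - 97/13,  52/19,80.38,85]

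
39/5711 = 39/5711 = 0.01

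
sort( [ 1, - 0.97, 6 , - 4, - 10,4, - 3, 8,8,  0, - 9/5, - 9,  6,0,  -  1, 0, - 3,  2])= [ - 10, - 9, - 4, - 3, - 3,  -  9/5, - 1,-0.97,  0, 0, 0,1,2,4,6, 6, 8,8]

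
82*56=4592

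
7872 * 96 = 755712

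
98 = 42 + 56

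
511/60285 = 511/60285 = 0.01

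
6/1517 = 6/1517 = 0.00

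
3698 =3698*1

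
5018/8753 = 5018/8753  =  0.57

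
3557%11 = 4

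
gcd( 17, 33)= 1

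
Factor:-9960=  - 2^3 * 3^1 * 5^1*83^1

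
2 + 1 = 3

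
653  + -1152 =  - 499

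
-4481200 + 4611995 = 130795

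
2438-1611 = 827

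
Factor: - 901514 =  - 2^1*113^1 * 3989^1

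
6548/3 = 6548/3 = 2182.67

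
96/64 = 1 + 1/2  =  1.50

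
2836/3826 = 1418/1913 = 0.74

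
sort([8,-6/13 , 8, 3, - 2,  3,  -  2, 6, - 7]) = [ - 7,-2,-2,-6/13, 3, 3, 6, 8, 8 ]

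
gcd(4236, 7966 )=2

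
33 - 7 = 26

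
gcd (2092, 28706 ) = 2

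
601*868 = 521668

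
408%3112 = 408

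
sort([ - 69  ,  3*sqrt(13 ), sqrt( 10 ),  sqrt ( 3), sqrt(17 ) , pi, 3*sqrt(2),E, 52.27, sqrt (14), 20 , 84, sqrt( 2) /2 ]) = [ - 69, sqrt (2)/2 , sqrt(3 ), E,pi, sqrt (10 ),sqrt ( 14 ),  sqrt ( 17), 3 *sqrt(2),3  *sqrt (13 ), 20, 52.27,  84 ] 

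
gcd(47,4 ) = 1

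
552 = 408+144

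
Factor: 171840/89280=179/93  =  3^( - 1 )*31^(-1)*179^1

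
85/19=85/19 = 4.47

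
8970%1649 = 725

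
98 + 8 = 106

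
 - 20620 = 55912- 76532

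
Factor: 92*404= 2^4* 23^1*101^1 = 37168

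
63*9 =567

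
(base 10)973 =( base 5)12343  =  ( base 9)1301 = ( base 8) 1715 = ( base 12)691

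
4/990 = 2/495 = 0.00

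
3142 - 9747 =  - 6605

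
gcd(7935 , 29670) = 345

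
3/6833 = 3/6833 = 0.00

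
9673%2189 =917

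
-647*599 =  -387553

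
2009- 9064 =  - 7055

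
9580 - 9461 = 119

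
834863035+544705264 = 1379568299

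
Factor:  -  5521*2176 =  - 12013696 = - 2^7*17^1*5521^1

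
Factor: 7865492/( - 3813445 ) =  - 2^2 * 5^( - 1)*17^1*103^1 * 167^( - 1)*1123^1*4567^( - 1)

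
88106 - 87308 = 798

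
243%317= 243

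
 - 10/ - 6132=5/3066 =0.00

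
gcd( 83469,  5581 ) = 1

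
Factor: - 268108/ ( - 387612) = 691/999=3^( - 3)*37^(  -  1) * 691^1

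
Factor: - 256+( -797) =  - 1053=-3^4 * 13^1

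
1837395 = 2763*665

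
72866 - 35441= 37425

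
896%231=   203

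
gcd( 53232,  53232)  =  53232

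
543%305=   238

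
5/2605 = 1/521 = 0.00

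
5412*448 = 2424576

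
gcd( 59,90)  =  1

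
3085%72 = 61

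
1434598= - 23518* (  -  61 )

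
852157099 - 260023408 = 592133691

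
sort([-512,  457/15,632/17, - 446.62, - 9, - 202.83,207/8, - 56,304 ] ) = [ - 512,-446.62, - 202.83,-56, - 9, 207/8,  457/15, 632/17,304]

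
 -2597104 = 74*(-35096)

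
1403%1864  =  1403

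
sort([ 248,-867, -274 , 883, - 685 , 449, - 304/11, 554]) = [-867, - 685, - 274, -304/11,  248,449 , 554 , 883]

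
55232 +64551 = 119783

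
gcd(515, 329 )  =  1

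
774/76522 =387/38261 = 0.01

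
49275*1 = 49275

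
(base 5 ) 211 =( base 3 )2002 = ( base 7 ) 110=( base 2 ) 111000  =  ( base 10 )56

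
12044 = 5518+6526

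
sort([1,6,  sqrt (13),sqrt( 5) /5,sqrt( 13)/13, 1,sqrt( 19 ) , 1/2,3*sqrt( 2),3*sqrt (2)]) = [sqrt ( 13)/13,sqrt (5)/5,1/2 , 1 , 1,sqrt(13),3*sqrt(2),3*sqrt ( 2),sqrt( 19),6] 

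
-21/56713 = - 1 + 56692/56713= - 0.00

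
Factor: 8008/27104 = 2^(-2 ) *11^( - 1) * 13^1 = 13/44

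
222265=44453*5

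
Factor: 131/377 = 13^( - 1)*29^( - 1)*131^1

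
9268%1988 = 1316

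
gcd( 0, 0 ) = 0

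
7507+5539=13046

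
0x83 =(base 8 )203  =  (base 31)47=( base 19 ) 6h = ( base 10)131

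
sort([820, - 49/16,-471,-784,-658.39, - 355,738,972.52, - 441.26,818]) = [ - 784 ,  -  658.39, - 471,  -  441.26 , - 355,-49/16 , 738, 818,820, 972.52]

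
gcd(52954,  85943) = 11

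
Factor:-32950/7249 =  - 2^1 * 5^2 * 11^(-1) =-50/11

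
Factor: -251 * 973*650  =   - 158744950 = - 2^1*5^2  *7^1 * 13^1*139^1 * 251^1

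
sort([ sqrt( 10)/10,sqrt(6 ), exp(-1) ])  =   [sqrt( 10)/10,  exp( - 1 ),sqrt( 6)] 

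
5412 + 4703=10115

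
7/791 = 1/113 =0.01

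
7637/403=18+383/403 = 18.95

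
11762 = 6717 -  - 5045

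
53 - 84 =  - 31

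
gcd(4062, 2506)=2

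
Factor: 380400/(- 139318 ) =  - 190200/69659=-  2^3*3^1*5^2*41^( - 1)*317^1*1699^(-1)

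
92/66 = 46/33 = 1.39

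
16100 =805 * 20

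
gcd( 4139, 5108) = 1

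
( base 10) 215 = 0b11010111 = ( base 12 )15B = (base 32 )6N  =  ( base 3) 21222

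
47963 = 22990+24973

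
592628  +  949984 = 1542612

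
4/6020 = 1/1505=0.00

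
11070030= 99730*111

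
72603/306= 237+9/34  =  237.26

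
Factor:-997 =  - 997^1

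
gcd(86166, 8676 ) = 18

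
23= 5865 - 5842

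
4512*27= 121824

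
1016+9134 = 10150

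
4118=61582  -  57464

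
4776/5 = 4776/5 = 955.20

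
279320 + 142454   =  421774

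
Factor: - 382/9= -2^1*3^(-2)*191^1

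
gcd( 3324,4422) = 6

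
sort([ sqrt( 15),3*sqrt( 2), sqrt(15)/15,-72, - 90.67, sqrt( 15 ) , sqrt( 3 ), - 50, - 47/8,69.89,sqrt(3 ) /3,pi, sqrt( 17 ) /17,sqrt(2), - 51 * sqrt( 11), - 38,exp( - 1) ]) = [ - 51*sqrt (11), - 90.67 , - 72, - 50, - 38, - 47/8,  sqrt( 17) /17,sqrt (15 )/15, exp( - 1 ), sqrt( 3 ) /3,sqrt( 2), sqrt( 3 ),pi, sqrt( 15 ),sqrt( 15),3*sqrt( 2),69.89 ] 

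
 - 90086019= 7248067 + -97334086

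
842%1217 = 842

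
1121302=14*80093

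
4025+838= 4863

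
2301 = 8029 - 5728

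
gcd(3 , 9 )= 3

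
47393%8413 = 5328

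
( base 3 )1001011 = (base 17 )2AC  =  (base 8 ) 1370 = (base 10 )760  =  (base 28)r4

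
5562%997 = 577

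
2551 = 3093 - 542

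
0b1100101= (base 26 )3n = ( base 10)101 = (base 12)85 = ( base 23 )49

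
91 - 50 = 41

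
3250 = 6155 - 2905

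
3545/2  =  3545/2 = 1772.50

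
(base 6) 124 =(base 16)34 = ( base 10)52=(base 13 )40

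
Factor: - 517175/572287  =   - 5^2*43^ ( - 1)*137^1*151^1*13309^( - 1) 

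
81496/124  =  657 + 7/31= 657.23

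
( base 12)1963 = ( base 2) 110000011011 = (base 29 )3JP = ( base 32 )30R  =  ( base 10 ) 3099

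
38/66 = 19/33 = 0.58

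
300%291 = 9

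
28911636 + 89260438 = 118172074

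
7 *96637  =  676459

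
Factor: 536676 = 2^2*3^1*7^1*6389^1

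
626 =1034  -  408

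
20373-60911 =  - 40538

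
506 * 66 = 33396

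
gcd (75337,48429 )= 1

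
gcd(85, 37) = 1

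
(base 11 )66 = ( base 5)242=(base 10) 72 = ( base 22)36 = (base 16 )48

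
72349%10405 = 9919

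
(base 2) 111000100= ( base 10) 452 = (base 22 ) kc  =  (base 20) 12c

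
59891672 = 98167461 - 38275789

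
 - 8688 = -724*12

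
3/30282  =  1/10094 = 0.00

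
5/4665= 1/933 = 0.00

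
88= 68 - - 20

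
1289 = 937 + 352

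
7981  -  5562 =2419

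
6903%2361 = 2181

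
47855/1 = 47855 =47855.00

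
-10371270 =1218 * ( - 8515)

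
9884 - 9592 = 292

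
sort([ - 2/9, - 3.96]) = [ -3.96 ,-2/9 ]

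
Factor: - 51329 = -51329^1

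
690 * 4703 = 3245070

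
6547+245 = 6792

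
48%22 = 4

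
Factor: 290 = 2^1 * 5^1 * 29^1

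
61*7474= 455914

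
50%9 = 5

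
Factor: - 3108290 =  - 2^1 * 5^1 * 310829^1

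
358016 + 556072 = 914088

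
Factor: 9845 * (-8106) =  - 79803570=- 2^1*3^1*5^1*7^1 * 11^1 * 179^1*193^1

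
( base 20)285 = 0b1111000101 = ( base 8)1705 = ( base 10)965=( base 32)u5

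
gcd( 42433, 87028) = 1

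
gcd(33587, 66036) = 1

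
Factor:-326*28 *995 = -9082360 = -  2^3*5^1 * 7^1 *163^1*199^1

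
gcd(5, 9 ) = 1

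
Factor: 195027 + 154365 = 349392 = 2^4* 3^1 * 29^1 * 251^1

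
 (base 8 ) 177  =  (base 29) 4b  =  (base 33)3s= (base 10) 127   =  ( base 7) 241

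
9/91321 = 9/91321 = 0.00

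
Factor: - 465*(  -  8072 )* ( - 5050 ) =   -  18955074000 = - 2^4*3^1*5^3*31^1*101^1*1009^1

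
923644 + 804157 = 1727801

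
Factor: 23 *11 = 253 = 11^1 * 23^1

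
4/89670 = 2/44835 = 0.00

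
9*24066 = 216594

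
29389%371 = 80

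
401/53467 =401/53467  =  0.01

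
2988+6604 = 9592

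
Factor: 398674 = 2^1*199337^1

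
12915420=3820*3381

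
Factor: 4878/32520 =3/20   =  2^ ( - 2)*3^1*5^( - 1 )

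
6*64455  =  386730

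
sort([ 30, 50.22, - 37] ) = [ - 37,30 , 50.22]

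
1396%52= 44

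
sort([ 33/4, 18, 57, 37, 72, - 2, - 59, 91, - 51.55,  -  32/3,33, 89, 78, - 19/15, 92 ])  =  [  -  59, - 51.55, - 32/3, - 2, - 19/15, 33/4,18, 33 , 37, 57,72, 78, 89, 91, 92] 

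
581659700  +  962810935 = 1544470635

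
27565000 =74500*370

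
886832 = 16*55427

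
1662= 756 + 906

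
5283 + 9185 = 14468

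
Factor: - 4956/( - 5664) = 2^ (-3)*7^1 = 7/8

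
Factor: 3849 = 3^1*1283^1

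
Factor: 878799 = 3^1*  292933^1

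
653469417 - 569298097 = 84171320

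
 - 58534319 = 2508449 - 61042768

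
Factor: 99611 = 99611^1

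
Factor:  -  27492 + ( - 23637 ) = -51129=- 3^2*13^1*19^1*23^1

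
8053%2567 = 352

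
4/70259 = 4/70259 =0.00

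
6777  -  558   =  6219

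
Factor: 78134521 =78134521^1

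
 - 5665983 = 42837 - 5708820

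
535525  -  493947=41578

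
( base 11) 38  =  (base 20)21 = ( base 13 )32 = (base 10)41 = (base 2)101001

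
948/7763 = 948/7763 = 0.12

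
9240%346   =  244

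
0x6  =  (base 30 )6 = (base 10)6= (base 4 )12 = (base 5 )11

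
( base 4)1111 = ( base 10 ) 85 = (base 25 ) 3A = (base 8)125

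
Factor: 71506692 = 2^2*3^3*17^2*29^1*79^1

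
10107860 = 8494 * 1190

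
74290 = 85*874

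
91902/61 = 91902/61   =  1506.59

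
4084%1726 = 632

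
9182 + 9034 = 18216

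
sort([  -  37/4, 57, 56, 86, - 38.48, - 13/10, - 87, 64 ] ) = [ - 87, - 38.48, - 37/4,  -  13/10, 56, 57,  64,86]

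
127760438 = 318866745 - 191106307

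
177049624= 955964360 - 778914736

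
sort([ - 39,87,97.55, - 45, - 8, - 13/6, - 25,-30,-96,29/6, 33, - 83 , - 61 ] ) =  [ - 96, - 83, -61, - 45,-39, - 30, - 25, - 8, - 13/6, 29/6,33,87,97.55 ] 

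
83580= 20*4179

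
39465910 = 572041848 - 532575938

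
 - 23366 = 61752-85118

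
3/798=1/266 =0.00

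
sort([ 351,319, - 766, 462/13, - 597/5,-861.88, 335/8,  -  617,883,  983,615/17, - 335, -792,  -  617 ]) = [ - 861.88, - 792, - 766, - 617,-617,  -  335, - 597/5,462/13,615/17 , 335/8, 319, 351,883, 983]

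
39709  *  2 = 79418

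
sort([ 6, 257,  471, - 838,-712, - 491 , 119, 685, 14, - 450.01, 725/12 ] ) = [-838, - 712, -491, - 450.01 , 6, 14, 725/12, 119,257, 471, 685] 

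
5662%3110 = 2552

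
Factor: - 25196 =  - 2^2*6299^1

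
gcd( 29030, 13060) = 10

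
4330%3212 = 1118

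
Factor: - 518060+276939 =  -41^1*5881^1 = - 241121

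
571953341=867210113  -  295256772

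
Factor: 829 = 829^1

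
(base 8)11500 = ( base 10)4928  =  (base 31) 53U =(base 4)1031000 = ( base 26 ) 77e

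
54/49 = 54/49 = 1.10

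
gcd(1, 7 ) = 1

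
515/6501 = 515/6501  =  0.08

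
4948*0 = 0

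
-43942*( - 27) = 1186434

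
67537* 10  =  675370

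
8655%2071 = 371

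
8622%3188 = 2246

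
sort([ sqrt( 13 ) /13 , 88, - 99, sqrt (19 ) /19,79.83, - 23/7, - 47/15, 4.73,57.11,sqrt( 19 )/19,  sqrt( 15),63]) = [ - 99, - 23/7, - 47/15,sqrt( 19)/19,  sqrt( 19 ) /19,sqrt (13 )/13,sqrt ( 15) , 4.73,57.11,63, 79.83,88]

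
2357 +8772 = 11129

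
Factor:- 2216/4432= - 2^( - 1 ) = - 1/2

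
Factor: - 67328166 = -2^1*3^1*67^1*167483^1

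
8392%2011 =348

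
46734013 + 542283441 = 589017454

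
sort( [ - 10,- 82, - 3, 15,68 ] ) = [-82, - 10, - 3 , 15,68 ] 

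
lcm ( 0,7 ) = 0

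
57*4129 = 235353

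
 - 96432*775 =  - 74734800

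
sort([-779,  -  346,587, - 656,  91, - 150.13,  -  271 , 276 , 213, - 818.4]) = [  -  818.4, - 779,  -  656, - 346, - 271, - 150.13, 91, 213,276, 587 ] 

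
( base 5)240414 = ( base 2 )10001010011011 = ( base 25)E49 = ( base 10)8859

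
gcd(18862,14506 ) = 2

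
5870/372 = 2935/186 =15.78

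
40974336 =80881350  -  39907014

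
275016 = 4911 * 56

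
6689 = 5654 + 1035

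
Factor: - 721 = -7^1*103^1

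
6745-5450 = 1295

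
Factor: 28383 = 3^1*9461^1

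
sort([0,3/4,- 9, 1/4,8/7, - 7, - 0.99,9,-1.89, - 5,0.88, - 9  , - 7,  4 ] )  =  [  -  9, - 9, -7,- 7, - 5, - 1.89, - 0.99 , 0,1/4,3/4,0.88,8/7,4,9 ]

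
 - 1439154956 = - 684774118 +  - 754380838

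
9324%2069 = 1048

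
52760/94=561+13/47= 561.28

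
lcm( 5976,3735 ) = 29880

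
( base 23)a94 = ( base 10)5501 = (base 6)41245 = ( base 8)12575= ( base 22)b81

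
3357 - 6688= -3331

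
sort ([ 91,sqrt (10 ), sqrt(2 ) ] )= [ sqrt( 2 ), sqrt(10) , 91]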